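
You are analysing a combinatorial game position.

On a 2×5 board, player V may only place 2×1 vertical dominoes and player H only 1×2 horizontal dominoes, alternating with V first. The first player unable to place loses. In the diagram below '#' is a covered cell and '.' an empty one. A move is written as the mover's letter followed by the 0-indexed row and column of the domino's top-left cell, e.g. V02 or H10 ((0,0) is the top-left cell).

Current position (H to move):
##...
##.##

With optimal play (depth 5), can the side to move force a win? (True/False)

ply 1, H at ##.../##.## | H02=+1→####./##.##*; H03=-1→##.##/##.##
ply 2: ####./##.## is terminal -1 (V); from ##.../##.## depth 5

H winning at [##.../##.##]: True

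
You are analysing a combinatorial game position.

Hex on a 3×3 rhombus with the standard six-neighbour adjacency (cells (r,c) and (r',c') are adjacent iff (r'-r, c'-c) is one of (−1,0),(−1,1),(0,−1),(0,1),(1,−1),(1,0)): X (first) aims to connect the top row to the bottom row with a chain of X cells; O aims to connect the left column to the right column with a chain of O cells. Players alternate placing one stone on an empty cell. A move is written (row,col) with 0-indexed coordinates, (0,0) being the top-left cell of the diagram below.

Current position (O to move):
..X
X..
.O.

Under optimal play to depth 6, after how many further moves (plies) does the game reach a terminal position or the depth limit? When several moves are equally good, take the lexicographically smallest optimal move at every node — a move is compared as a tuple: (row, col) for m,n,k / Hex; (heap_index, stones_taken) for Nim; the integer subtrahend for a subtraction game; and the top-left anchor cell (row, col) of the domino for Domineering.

PV length from [..X/X../.O.]: 5 plies

ply 1, O at ..X/X../.O. | (0,0)=-1→O.X/X../.O.; (0,1)=-1→.OX/X../.O.; (1,1)=-1→..X/XO./.O.; (1,2)=-1→..X/X.O/.O.; (2,0)=+1→..X/X../OO.*; (2,2)=-1→..X/X../.OO
ply 2, X at ..X/X../OO. | (0,0)=-1→X.X/X../OO.*; (0,1)=-1→.XX/X../OO.; (1,1)=-1→..X/XX./OO.; (1,2)=-1→..X/X.X/OO.; (2,2)=-1→..X/X../OOX
ply 3, O at X.X/X../OO. | (0,1)=+1→XOX/X../OO.*; (1,1)=+1→X.X/XO./OO.; (1,2)=+1→X.X/X.O/OO.; (2,2)=+1→X.X/X../OOO
ply 4, X at XOX/X../OO. | (1,1)=-1→XOX/XX./OO.*; (1,2)=-1→XOX/X.X/OO.; (2,2)=-1→XOX/X../OOX
ply 5, O at XOX/XX./OO. | (1,2)=+1→XOX/XXO/OO.*; (2,2)=+1→XOX/XX./OOO
ply 6: XOX/XXO/OO. is terminal -1 (X); from ..X/X../.O. depth 6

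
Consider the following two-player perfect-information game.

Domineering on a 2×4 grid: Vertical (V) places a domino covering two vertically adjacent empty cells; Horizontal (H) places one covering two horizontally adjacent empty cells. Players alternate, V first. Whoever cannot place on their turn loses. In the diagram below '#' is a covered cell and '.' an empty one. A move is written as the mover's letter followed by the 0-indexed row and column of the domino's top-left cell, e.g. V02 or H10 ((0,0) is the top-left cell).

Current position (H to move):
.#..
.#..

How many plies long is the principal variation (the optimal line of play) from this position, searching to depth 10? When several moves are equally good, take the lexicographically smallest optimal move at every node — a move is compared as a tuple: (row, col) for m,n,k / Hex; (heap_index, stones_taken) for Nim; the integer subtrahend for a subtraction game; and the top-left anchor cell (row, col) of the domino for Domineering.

ply 1, H at .#../.#.. | H02=+1→.###/.#..*; H12=+1→.#../.###
ply 2, V at .###/.#.. | V00=-1→####/##..*
ply 3, H at ####/##.. | H12=+1→####/####*
ply 4: ####/#### is terminal -1 (V); from .#../.#.. depth 10

PV length from [.#../.#..]: 3 plies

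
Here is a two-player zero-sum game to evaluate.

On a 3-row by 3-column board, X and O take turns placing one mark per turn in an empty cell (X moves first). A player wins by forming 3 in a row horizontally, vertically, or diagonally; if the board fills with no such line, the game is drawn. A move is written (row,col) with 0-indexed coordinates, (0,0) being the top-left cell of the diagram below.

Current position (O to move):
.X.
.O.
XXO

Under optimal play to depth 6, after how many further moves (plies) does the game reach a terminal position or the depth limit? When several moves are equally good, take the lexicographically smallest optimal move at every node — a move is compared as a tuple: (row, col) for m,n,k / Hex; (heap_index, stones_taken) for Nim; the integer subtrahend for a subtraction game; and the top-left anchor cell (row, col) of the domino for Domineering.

PV length from [.X./.O./XXO]: 1 ply

ply 1, O at .X./.O./XXO | (0,0)=+1→OX./.O./XXO*; (0,2)=+1→.XO/.O./XXO; (1,0)=+1→.X./OO./XXO; (1,2)=+1→.X./.OO/XXO
ply 2: OX./.O./XXO is terminal -1 (X); from .X./.O./XXO depth 6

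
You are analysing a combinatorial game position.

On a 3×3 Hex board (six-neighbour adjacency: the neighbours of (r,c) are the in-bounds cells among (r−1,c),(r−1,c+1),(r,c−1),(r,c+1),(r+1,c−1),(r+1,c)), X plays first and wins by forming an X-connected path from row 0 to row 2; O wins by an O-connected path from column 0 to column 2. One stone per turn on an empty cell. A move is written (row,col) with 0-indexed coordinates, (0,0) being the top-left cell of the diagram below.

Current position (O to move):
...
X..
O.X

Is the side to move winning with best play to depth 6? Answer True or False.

p1 O@[.../X../O.X]: (0,0)[O../X../O.X]-1 (0,1)[.O./X../O.X]-1 (0,2)[..O/X../O.X]-1 (1,1)[.../XO./O.X]+1* (1,2)[.../X.O/O.X]+1 (2,1)[.../X../OOX]-1
p2 X@[.../XO./O.X]: (0,0)[X../XO./O.X]-1* (0,1)[.X./XO./O.X]-1 (0,2)[..X/XO./O.X]-1 (1,2)[.../XOX/O.X]-1 (2,1)[.../XO./OXX]-1
p3 O@[X../XO./O.X]: (0,1)[XO./XO./O.X]+1* (0,2)[X.O/XO./O.X]+1 (1,2)[X../XOO/O.X]+1 (2,1)[X../XO./OOX]+1
p4 X@[XO./XO./O.X]: (0,2)[XOX/XO./O.X]-1* (1,2)[XO./XOX/O.X]-1 (2,1)[XO./XO./OXX]-1
p5 O@[XOX/XO./O.X]: (1,2)[XOX/XOO/O.X]+1* (2,1)[XOX/XO./OOX]-1
p6 X@[XOX/XOO/O.X] terminal -1; root [.../X../O.X] d6

O winning at [.../X../O.X]: True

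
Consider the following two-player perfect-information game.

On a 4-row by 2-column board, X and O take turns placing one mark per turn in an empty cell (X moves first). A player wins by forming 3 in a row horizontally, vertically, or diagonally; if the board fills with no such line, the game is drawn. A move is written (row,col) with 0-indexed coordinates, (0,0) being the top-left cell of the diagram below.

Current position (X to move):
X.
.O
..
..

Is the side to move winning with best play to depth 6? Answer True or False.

ply 1, X at X./.O/../.. | (0,1)=+0→XX/.O/../..*; (1,0)=+0→X./XO/../..; (2,0)=+0→X./.O/X./..; (2,1)=+0→X./.O/.X/..; (3,0)=-1→X./.O/../X.; (3,1)=+0→X./.O/../.X
ply 2, O at XX/.O/../.. | (1,0)=+0→XX/OO/../..*; (2,0)=+0→XX/.O/O./..; (2,1)=+0→XX/.O/.O/..; (3,0)=+0→XX/.O/../O.; (3,1)=+0→XX/.O/../.O
ply 3, X at XX/OO/../.. | (2,0)=+0→XX/OO/X./..*; (2,1)=+0→XX/OO/.X/..; (3,0)=+0→XX/OO/../X.; (3,1)=+0→XX/OO/../.X
ply 4, O at XX/OO/X./.. | (2,1)=+0→XX/OO/XO/..*; (3,0)=+0→XX/OO/X./O.; (3,1)=+0→XX/OO/X./.O
ply 5, X at XX/OO/XO/.. | (3,0)=-1→XX/OO/XO/X.; (3,1)=+0→XX/OO/XO/.X*
ply 6, O at XX/OO/XO/.X | (3,0)=+0→XX/OO/XO/OX*
ply 7: XX/OO/XO/OX is terminal +0 (X); from X./.O/../.. depth 6

X winning at [X./.O/../..]: False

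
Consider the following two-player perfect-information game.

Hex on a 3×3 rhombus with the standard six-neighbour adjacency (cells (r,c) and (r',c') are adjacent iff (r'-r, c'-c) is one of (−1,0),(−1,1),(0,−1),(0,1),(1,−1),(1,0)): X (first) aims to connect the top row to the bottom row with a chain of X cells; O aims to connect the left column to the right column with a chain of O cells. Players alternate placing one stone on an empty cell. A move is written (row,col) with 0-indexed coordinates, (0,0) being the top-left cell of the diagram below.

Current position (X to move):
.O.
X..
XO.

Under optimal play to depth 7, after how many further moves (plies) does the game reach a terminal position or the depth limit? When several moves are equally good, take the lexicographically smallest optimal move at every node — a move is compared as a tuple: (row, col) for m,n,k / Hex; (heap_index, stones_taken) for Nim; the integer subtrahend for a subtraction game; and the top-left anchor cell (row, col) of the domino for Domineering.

PV length from [.O./X../XO.]: 1 ply

ply 1, X at .O./X../XO. | (0,0)=+1→XO./X../XO.*; (0,2)=+1→.OX/X../XO.; (1,1)=+1→.O./XX./XO.; (1,2)=+1→.O./X.X/XO.; (2,2)=+1→.O./X../XOX
ply 2: XO./X../XO. is terminal -1 (O); from .O./X../XO. depth 7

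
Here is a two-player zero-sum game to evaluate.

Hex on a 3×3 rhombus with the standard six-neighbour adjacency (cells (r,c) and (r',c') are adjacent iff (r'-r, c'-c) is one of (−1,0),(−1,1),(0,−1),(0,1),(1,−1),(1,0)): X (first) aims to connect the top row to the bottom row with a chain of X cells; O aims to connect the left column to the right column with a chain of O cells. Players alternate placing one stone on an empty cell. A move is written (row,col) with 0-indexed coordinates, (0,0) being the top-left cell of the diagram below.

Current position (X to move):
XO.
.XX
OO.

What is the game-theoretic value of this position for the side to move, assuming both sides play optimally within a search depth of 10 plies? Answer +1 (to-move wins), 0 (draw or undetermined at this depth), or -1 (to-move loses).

[XO./.XX/OO.] X move#1: (0,2):-1/XOX/.XX/OO., (1,0):-1/XO./XXX/OO., (2,2):+1/XO./.XX/OOX*
[XO./.XX/OOX] O move#2: (0,2):-1/XOO/.XX/OOX*, (1,0):-1/XO./OXX/OOX
[XOO/.XX/OOX] X move#3: (1,0):+1/XOO/XXX/OOX*
[XOO/XXX/OOX] end (terminal -1, O#4); searched XO./.XX/OO. to 10

value(XO./.XX/OO., X) = +1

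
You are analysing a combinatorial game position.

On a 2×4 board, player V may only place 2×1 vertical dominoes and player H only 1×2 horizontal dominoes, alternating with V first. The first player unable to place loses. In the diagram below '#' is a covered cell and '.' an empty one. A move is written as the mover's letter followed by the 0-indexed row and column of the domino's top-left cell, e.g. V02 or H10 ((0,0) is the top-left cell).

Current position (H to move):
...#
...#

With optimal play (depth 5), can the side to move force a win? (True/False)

p1 H@[...#/...#]: H00[##.#/...#]+1* H01[.###/...#]+1 H10[...#/##.#]+1 H11[...#/.###]+1
p2 V@[##.#/...#]: V02[####/..##]-1*
p3 H@[####/..##]: H10[####/####]+1*
p4 V@[####/####] terminal -1; root [...#/...#] d5

H winning at [...#/...#]: True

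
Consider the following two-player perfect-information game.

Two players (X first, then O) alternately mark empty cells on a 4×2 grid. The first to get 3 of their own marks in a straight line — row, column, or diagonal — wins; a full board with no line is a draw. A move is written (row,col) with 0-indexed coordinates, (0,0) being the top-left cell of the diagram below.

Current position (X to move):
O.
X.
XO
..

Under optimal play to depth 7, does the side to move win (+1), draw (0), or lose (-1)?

value(O./X./XO/.., X) = +1

p1 X@[O./X./XO/..]: (0,1)[OX/X./XO/..]+0 (1,1)[O./XX/XO/..]+0 (3,0)[O./X./XO/X.]+1* (3,1)[O./X./XO/.X]+0
p2 O@[O./X./XO/X.] terminal -1; root [O./X./XO/..] d7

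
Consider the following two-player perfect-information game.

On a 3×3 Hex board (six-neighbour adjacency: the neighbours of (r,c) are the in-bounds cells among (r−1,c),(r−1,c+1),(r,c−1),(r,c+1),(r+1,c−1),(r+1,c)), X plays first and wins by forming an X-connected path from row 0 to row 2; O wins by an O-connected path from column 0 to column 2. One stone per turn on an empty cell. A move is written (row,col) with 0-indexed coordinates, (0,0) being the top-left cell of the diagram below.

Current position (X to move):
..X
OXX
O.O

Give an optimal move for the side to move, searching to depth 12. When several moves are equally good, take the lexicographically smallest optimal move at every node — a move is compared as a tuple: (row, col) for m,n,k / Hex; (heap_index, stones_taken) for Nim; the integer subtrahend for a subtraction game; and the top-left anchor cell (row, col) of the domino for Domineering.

[..X/OXX/O.O] X move#1: (0,0):-1/X.X/OXX/O.O, (0,1):-1/.XX/OXX/O.O, (2,1):+1/..X/OXX/OXO*
[..X/OXX/OXO] end (terminal -1, O#2); searched ..X/OXX/O.O to 12

X's best at [..X/OXX/O.O]: (2,1)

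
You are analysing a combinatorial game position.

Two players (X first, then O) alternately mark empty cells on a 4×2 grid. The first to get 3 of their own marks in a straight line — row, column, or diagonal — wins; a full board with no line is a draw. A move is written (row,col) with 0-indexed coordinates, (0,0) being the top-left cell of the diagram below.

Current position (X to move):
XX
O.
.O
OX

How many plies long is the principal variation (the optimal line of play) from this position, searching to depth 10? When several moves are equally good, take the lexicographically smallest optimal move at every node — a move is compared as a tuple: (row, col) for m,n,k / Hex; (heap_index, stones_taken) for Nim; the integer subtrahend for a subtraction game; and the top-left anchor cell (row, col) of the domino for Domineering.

p1 X@[XX/O./.O/OX]: (1,1)[XX/OX/.O/OX]-1 (2,0)[XX/O./XO/OX]+0*
p2 O@[XX/O./XO/OX]: (1,1)[XX/OO/XO/OX]+0*
p3 X@[XX/OO/XO/OX] terminal +0; root [XX/O./.O/OX] d10

PV length from [XX/O./.O/OX]: 2 plies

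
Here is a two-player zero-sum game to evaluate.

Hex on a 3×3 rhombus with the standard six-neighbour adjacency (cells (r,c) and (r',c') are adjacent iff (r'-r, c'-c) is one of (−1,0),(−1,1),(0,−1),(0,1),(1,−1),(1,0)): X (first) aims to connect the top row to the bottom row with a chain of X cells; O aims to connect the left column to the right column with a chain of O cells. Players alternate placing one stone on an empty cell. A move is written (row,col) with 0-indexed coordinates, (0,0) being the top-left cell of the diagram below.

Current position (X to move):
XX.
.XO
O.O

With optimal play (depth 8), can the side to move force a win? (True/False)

ply 1, X at XX./.XO/O.O | (0,2)=-1→XXX/.XO/O.O; (1,0)=-1→XX./XXO/O.O; (2,1)=+1→XX./.XO/OXO*
ply 2: XX./.XO/OXO is terminal -1 (O); from XX./.XO/O.O depth 8

X winning at [XX./.XO/O.O]: True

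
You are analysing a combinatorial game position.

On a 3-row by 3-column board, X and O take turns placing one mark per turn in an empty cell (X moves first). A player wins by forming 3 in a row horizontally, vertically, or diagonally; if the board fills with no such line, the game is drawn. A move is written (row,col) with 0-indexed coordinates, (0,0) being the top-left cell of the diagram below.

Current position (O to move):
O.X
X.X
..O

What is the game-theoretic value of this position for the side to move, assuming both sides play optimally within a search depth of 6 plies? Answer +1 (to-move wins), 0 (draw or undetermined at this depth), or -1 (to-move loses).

value(O.X/X.X/..O, O) = +1

p1 O@[O.X/X.X/..O]: (0,1)[OOX/X.X/..O]-1 (1,1)[O.X/XOX/..O]+1* (2,0)[O.X/X.X/O.O]-1 (2,1)[O.X/X.X/.OO]-1
p2 X@[O.X/XOX/..O] terminal -1; root [O.X/X.X/..O] d6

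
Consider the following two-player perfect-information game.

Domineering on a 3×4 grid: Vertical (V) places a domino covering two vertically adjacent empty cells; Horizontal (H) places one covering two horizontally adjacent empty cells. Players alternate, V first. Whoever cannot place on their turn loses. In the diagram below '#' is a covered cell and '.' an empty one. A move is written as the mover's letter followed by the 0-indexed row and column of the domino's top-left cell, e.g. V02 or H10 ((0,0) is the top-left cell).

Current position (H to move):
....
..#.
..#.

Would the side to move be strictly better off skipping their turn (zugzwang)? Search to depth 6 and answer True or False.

p1 H@[..../..#./..#.]: H00[##../..#./..#.]-1 H01[.##./..#./..#.]-1 H02[..##/..#./..#.]-1 H10[..../###./..#.]+1* H20[..../..#./###.]-1
p2 V@[..../###./..#.]: V03[...#/####/..#.]-1* V13[..../####/..##]-1
p3 H@[...#/####/..#.]: H00[##.#/####/..#.]+1* H01[.###/####/..#.]+1 H20[...#/####/###.]+1
p4 V@[##.#/####/..#.] terminal -1; root [..../..#./..#.] d6
if H skipped the turn, V would face:
~ p1 V@[..../..#./..#.]: V00[#.../#.#./..#.]+1* V01[.#../.##./..#.]+1 V03[...#/..##/..#.]-1 V10[..../#.#./#.#.]+1 V11[..../.##./.##.]+1 V13[..../..##/..##]-1
~ p2 H@[#.../#.#./..#.]: H01[###./#.#./..#.]-1* H02[#.##/#.#./..#.]-1 H20[#.../#.#./###.]-1
~ p3 V@[###./#.#./..#.]: V03[####/#.##/..#.]-1 V11[###./###./.##.]+1* V13[###./#.##/..##]-1
~ p4 H@[###./###./.##.] terminal -1; root [..../..#./..#.] d6
compare (H): move=+1 vs pass=-1

zugzwang(..../..#./..#., H) = False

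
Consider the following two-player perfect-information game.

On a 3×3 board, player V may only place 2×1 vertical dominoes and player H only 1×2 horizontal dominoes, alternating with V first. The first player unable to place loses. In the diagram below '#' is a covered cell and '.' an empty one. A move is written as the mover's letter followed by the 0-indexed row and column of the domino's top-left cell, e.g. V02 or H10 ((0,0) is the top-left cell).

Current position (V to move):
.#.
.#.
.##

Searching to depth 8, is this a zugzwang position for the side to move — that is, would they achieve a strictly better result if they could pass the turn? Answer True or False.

zugzwang(.#./.#./.##, V) = False

[.#./.#./.##] V move#1: V00:+1/##./##./.##*, V02:+1/.##/.##/.##, V10:+1/.#./##./###
[##./##./.##] end (terminal -1, H#2); searched .#./.#./.## to 8
pass branch (H moves first from the same position):
  | [.#./.#./.##] end (terminal -1, H#1); searched .#./.#./.## to 8
V moving scores +1; V passing scores +1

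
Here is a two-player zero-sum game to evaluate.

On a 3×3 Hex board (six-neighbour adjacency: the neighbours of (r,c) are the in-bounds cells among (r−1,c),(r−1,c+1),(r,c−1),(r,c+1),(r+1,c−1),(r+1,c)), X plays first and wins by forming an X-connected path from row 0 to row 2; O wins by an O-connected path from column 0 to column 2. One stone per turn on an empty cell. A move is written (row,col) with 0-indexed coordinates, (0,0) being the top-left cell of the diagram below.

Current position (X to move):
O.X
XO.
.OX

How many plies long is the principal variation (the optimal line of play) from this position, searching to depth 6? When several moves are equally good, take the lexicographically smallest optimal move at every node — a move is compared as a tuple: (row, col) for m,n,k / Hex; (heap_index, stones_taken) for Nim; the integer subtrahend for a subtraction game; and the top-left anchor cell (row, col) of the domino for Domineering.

PV length from [O.X/XO./.OX]: 3 plies

ply 1, X at O.X/XO./.OX | (0,1)=+1→OXX/XO./.OX*; (1,2)=+1→O.X/XOX/.OX; (2,0)=+1→O.X/XO./XOX
ply 2, O at OXX/XO./.OX | (1,2)=-1→OXX/XOO/.OX*; (2,0)=-1→OXX/XO./OOX
ply 3, X at OXX/XOO/.OX | (2,0)=+1→OXX/XOO/XOX*
ply 4: OXX/XOO/XOX is terminal -1 (O); from O.X/XO./.OX depth 6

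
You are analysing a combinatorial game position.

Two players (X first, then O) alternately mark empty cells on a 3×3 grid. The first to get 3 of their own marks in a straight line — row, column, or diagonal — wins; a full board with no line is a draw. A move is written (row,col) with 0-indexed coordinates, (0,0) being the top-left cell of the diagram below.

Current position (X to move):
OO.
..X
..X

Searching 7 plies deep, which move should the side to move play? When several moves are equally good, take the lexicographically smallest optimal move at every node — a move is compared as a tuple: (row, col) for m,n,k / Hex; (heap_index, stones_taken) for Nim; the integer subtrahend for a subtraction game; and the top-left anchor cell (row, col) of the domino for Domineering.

X's best at [OO./..X/..X]: (0,2)

ply 1, X at OO./..X/..X | (0,2)=+1→OOX/..X/..X*; (1,0)=-1→OO./X.X/..X; (1,1)=-1→OO./.XX/..X; (2,0)=-1→OO./..X/X.X; (2,1)=-1→OO./..X/.XX
ply 2: OOX/..X/..X is terminal -1 (O); from OO./..X/..X depth 7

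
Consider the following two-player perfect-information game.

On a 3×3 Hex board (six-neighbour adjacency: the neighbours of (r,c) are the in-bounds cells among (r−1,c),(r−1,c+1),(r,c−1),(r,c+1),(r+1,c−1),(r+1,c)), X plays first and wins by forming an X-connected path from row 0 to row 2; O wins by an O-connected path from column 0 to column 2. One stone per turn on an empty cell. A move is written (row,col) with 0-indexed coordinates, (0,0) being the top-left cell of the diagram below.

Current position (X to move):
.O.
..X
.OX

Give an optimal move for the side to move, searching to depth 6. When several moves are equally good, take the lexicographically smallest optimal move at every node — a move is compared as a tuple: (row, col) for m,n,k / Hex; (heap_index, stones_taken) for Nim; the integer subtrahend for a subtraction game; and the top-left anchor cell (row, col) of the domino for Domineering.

X's best at [.O./..X/.OX]: (0,0)

ply 1, X at .O./..X/.OX | (0,0)=+1→XO./..X/.OX*; (0,2)=+1→.OX/..X/.OX; (1,0)=+1→.O./X.X/.OX; (1,1)=-1→.O./.XX/.OX; (2,0)=-1→.O./..X/XOX
ply 2, O at XO./..X/.OX | (0,2)=-1→XOO/..X/.OX*; (1,0)=-1→XO./O.X/.OX; (1,1)=-1→XO./.OX/.OX; (2,0)=-1→XO./..X/OOX
ply 3, X at XOO/..X/.OX | (1,0)=+1→XOO/X.X/.OX*; (1,1)=-1→XOO/.XX/.OX; (2,0)=-1→XOO/..X/XOX
ply 4, O at XOO/X.X/.OX | (1,1)=-1→XOO/XOX/.OX*; (2,0)=-1→XOO/X.X/OOX
ply 5, X at XOO/XOX/.OX | (2,0)=+1→XOO/XOX/XOX*
ply 6: XOO/XOX/XOX is terminal -1 (O); from .O./..X/.OX depth 6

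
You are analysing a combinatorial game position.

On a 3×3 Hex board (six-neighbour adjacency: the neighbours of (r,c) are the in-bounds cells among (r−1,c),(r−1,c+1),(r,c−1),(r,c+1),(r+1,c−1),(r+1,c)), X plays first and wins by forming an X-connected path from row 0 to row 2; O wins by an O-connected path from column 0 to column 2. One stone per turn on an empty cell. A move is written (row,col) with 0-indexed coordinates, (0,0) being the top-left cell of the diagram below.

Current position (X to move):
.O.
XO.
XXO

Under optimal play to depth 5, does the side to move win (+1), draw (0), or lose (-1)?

value(.O./XO./XXO, X) = +1

p1 X@[.O./XO./XXO]: (0,0)[XO./XO./XXO]+1* (0,2)[.OX/XO./XXO]+1 (1,2)[.O./XOX/XXO]+1
p2 O@[XO./XO./XXO] terminal -1; root [.O./XO./XXO] d5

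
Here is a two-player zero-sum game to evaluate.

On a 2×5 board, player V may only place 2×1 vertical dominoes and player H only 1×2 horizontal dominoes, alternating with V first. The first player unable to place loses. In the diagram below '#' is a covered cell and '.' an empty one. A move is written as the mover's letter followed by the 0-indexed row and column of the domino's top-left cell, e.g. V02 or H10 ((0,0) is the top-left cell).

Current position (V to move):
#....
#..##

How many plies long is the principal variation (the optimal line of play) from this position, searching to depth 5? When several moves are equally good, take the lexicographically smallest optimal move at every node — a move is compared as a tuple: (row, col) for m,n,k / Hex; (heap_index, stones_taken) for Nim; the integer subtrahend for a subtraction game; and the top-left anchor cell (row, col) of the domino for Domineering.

[#..../#..##] V move#1: V01:-1/##.../##.##, V02:+1/#.#../#.###*
[#.#../#.###] H move#2: H03:-1/#.###/#.###*
[#.###/#.###] V move#3: V01:+1/#####/#####*
[#####/#####] end (terminal -1, H#4); searched #..../#..## to 5

PV length from [#..../#..##]: 3 plies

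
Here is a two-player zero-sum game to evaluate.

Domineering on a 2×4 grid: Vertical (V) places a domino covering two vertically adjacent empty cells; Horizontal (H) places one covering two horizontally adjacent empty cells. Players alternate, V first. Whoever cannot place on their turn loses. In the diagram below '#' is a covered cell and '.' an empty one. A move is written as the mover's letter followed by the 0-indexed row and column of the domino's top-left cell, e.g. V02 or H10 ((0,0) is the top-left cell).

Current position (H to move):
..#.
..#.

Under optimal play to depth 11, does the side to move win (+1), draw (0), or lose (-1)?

[..#./..#.] H move#1: H00:+1/###./..#.*, H10:+1/..#./###.
[###./..#.] V move#2: V03:-1/####/..##*
[####/..##] H move#3: H10:+1/####/####*
[####/####] end (terminal -1, V#4); searched ..#./..#. to 11

value(..#./..#., H) = +1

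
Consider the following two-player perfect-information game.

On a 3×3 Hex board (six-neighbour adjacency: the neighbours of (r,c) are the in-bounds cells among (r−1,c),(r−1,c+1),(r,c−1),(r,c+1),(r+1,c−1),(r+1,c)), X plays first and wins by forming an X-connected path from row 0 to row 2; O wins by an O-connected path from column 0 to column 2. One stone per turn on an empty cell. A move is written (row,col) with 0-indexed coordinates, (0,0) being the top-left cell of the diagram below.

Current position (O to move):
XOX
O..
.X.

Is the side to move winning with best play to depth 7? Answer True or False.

ply 1, O at XOX/O../.X. | (1,1)=-1→XOX/OO./.X.*; (1,2)=-1→XOX/O.O/.X.; (2,0)=-1→XOX/O../OX.; (2,2)=-1→XOX/O../.XO
ply 2, X at XOX/OO./.X. | (1,2)=+1→XOX/OOX/.X.*; (2,0)=-1→XOX/OO./XX.; (2,2)=-1→XOX/OO./.XX
ply 3: XOX/OOX/.X. is terminal -1 (O); from XOX/O../.X. depth 7

O winning at [XOX/O../.X.]: False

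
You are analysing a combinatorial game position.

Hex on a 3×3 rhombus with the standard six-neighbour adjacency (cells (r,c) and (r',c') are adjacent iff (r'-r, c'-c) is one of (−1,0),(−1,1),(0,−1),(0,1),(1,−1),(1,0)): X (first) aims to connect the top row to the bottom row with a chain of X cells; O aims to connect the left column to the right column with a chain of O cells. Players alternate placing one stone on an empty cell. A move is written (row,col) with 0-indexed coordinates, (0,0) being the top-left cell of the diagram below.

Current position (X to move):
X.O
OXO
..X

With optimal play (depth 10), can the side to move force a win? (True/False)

ply 1, X at X.O/OXO/..X | (0,1)=+1→XXO/OXO/..X*; (2,0)=-1→X.O/OXO/X.X; (2,1)=-1→X.O/OXO/.XX
ply 2, O at XXO/OXO/..X | (2,0)=-1→XXO/OXO/O.X*; (2,1)=-1→XXO/OXO/.OX
ply 3, X at XXO/OXO/O.X | (2,1)=+1→XXO/OXO/OXX*
ply 4: XXO/OXO/OXX is terminal -1 (O); from X.O/OXO/..X depth 10

X winning at [X.O/OXO/..X]: True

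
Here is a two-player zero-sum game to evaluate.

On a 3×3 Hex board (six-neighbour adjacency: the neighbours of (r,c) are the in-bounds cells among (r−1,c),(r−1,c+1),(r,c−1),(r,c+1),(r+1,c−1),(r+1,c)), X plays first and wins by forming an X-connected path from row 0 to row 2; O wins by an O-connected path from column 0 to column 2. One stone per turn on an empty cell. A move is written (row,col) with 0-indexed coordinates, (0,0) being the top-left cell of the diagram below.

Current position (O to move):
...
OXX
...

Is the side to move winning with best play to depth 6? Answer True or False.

O winning at [.../OXX/...]: False

p1 O@[.../OXX/...]: (0,0)[O../OXX/...]-1* (0,1)[.O./OXX/...]-1 (0,2)[..O/OXX/...]-1 (2,0)[.../OXX/O..]-1 (2,1)[.../OXX/.O.]-1 (2,2)[.../OXX/..O]-1
p2 X@[O../OXX/...]: (0,1)[OX./OXX/...]+1* (0,2)[O.X/OXX/...]+1 (2,0)[O../OXX/X..]+1 (2,1)[O../OXX/.X.]+1 (2,2)[O../OXX/..X]+1
p3 O@[OX./OXX/...]: (0,2)[OXO/OXX/...]-1* (2,0)[OX./OXX/O..]-1 (2,1)[OX./OXX/.O.]-1 (2,2)[OX./OXX/..O]-1
p4 X@[OXO/OXX/...]: (2,0)[OXO/OXX/X..]+1* (2,1)[OXO/OXX/.X.]+1 (2,2)[OXO/OXX/..X]+1
p5 O@[OXO/OXX/X..] terminal -1; root [.../OXX/...] d6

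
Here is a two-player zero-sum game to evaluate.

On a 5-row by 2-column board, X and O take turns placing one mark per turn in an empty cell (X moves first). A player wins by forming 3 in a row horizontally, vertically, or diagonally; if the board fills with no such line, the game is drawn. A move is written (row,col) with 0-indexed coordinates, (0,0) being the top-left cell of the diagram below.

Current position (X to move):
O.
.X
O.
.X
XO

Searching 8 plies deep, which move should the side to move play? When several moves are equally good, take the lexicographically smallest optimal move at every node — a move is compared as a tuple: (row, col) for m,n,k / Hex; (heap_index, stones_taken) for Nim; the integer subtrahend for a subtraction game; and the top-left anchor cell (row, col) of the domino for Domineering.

X's best at [O./.X/O./.X/XO]: (2,1)

p1 X@[O./.X/O./.X/XO]: (0,1)[OX/.X/O./.X/XO]-1 (1,0)[O./XX/O./.X/XO]+0 (2,1)[O./.X/OX/.X/XO]+1* (3,0)[O./.X/O./XX/XO]-1
p2 O@[O./.X/OX/.X/XO] terminal -1; root [O./.X/O./.X/XO] d8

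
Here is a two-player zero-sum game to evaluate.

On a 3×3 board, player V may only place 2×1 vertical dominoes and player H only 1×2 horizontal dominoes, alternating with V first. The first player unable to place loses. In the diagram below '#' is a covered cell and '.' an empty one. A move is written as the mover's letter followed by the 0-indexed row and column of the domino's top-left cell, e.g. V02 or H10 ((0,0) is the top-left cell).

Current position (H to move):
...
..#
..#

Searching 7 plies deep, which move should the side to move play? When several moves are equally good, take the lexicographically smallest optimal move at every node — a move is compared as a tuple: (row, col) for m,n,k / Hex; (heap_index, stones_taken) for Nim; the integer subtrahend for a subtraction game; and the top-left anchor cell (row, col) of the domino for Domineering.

ply 1, H at .../..#/..# | H00=-1→##./..#/..#; H01=-1→.##/..#/..#; H10=+1→.../###/..#*; H20=-1→.../..#/###
ply 2: .../###/..# is terminal -1 (V); from .../..#/..# depth 7

H's best at [.../..#/..#]: H10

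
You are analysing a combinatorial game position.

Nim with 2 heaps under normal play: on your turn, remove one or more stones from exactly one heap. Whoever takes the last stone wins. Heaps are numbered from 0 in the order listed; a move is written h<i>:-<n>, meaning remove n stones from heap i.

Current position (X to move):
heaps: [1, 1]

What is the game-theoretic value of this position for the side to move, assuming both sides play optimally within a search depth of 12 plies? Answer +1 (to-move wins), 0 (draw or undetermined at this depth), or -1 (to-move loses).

p1 X@[(1,1)]: h0:-1[(0,1)]-1* h1:-1[(1,0)]-1
p2 O@[(0,1)]: h1:-1[(0,0)]+1*
p3 X@[(0,0)] terminal -1; root [(1,1)] d12

value((1,1), X) = -1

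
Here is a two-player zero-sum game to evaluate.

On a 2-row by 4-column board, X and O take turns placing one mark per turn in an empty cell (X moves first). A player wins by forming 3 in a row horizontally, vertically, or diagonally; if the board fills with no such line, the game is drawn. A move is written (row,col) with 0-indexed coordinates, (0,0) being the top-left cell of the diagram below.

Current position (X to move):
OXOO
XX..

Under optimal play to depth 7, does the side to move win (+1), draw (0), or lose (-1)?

ply 1, X at OXOO/XX.. | (1,2)=+1→OXOO/XXX.*; (1,3)=+0→OXOO/XX.X
ply 2: OXOO/XXX. is terminal -1 (O); from OXOO/XX.. depth 7

value(OXOO/XX.., X) = +1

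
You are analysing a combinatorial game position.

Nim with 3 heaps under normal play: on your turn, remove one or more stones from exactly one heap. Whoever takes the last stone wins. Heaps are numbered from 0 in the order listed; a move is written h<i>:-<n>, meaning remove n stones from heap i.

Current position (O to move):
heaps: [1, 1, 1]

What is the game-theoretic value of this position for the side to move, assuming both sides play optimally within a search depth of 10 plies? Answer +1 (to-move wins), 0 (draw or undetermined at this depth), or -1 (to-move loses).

[(1,1,1)] O move#1: h0:-1:+1/(0,1,1)*, h1:-1:+1/(1,0,1), h2:-1:+1/(1,1,0)
[(0,1,1)] X move#2: h1:-1:-1/(0,0,1)*, h2:-1:-1/(0,1,0)
[(0,0,1)] O move#3: h2:-1:+1/(0,0,0)*
[(0,0,0)] end (terminal -1, X#4); searched (1,1,1) to 10

value((1,1,1), O) = +1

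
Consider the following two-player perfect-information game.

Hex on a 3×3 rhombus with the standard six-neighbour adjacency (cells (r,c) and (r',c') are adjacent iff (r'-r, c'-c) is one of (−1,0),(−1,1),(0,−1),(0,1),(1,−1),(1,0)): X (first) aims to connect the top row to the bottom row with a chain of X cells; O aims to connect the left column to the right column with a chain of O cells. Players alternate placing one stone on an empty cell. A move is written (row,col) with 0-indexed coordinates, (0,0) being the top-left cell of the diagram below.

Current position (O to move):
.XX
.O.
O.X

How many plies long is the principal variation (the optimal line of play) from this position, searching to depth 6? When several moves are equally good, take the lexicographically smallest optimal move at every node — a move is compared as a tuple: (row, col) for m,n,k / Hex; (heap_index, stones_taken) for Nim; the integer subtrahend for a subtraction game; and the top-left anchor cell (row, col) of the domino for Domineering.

ply 1, O at .XX/.O./O.X | (0,0)=-1→OXX/.O./O.X; (1,0)=-1→.XX/OO./O.X; (1,2)=+1→.XX/.OO/O.X*; (2,1)=-1→.XX/.O./OOX
ply 2: .XX/.OO/O.X is terminal -1 (X); from .XX/.O./O.X depth 6

PV length from [.XX/.O./O.X]: 1 ply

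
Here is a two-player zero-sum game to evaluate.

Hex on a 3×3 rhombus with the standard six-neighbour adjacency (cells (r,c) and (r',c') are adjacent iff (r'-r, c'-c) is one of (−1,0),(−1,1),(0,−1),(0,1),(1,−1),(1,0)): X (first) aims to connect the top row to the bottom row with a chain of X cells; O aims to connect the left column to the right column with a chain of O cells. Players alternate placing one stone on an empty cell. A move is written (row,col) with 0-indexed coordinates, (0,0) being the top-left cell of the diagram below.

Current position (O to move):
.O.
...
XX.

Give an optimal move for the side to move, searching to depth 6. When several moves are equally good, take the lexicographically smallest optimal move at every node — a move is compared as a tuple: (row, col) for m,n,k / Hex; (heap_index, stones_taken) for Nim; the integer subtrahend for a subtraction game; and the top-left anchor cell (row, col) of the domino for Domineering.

p1 O@[.O./.../XX.]: (0,0)[OO./.../XX.]-1 (0,2)[.OO/.../XX.]+1* (1,0)[.O./O../XX.]-1 (1,1)[.O./.O./XX.]+1 (1,2)[.O./..O/XX.]+1 (2,2)[.O./.../XXO]-1
p2 X@[.OO/.../XX.]: (0,0)[XOO/.../XX.]-1* (1,0)[.OO/X../XX.]-1 (1,1)[.OO/.X./XX.]-1 (1,2)[.OO/..X/XX.]-1 (2,2)[.OO/.../XXX]-1
p3 O@[XOO/.../XX.]: (1,0)[XOO/O../XX.]+1* (1,1)[XOO/.O./XX.]-1 (1,2)[XOO/..O/XX.]-1 (2,2)[XOO/.../XXO]-1
p4 X@[XOO/O../XX.] terminal -1; root [.O./.../XX.] d6

O's best at [.O./.../XX.]: (0,2)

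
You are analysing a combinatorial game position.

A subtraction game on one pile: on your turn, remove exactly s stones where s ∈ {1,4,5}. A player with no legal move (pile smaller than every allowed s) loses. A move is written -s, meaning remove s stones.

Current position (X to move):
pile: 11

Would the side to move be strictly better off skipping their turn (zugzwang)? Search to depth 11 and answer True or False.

p1 X@[11]: -1[10]+1* -4[7]-1 -5[6]-1
p2 O@[10]: -1[9]-1* -4[6]-1 -5[5]-1
p3 X@[9]: -1[8]+1* -4[5]-1 -5[4]-1
p4 O@[8]: -1[7]-1* -4[4]-1 -5[3]-1
p5 X@[7]: -1[6]-1 -4[3]-1 -5[2]+1*
p6 O@[2]: -1[1]-1*
p7 X@[1]: -1[0]+1*
p8 O@[0] terminal -1; root [11] d11
pass branch (O moves first from the same position):
  | p1 O@[11]: -1[10]+1* -4[7]-1 -5[6]-1
  | p2 X@[10]: -1[9]-1* -4[6]-1 -5[5]-1
  | p3 O@[9]: -1[8]+1* -4[5]-1 -5[4]-1
  | p4 X@[8]: -1[7]-1* -4[4]-1 -5[3]-1
  | p5 O@[7]: -1[6]-1 -4[3]-1 -5[2]+1*
  | p6 X@[2]: -1[1]-1*
  | p7 O@[1]: -1[0]+1*
  | p8 X@[0] terminal -1; root [11] d11
X moving scores +1; X passing scores -1

zugzwang(11, X) = False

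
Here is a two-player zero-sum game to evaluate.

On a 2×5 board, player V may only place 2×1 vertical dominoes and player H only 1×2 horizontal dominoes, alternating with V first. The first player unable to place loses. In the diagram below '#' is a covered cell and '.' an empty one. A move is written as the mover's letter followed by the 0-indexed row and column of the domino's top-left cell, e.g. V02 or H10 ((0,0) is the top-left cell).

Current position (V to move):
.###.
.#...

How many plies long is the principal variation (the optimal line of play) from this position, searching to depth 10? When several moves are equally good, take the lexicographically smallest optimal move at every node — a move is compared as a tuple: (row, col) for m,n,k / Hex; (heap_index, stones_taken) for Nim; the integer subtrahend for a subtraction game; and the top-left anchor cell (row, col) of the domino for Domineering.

p1 V@[.###./.#...]: V00[####./##...]-1 V04[.####/.#..#]+1*
p2 H@[.####/.#..#]: H12[.####/.####]-1*
p3 V@[.####/.####]: V00[#####/#####]+1*
p4 H@[#####/#####] terminal -1; root [.###./.#...] d10

PV length from [.###./.#...]: 3 plies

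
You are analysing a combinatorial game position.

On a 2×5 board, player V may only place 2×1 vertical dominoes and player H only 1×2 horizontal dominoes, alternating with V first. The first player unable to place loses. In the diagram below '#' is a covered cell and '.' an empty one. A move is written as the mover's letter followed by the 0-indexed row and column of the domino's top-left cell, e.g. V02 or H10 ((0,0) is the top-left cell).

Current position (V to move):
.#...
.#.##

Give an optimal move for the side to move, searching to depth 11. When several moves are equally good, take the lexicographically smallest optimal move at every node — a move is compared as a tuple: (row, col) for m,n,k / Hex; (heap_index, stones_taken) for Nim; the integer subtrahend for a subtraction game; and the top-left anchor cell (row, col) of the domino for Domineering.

V's best at [.#.../.#.##]: V02

[.#.../.#.##] V move#1: V00:-1/##.../##.##, V02:+1/.##../.####*
[.##../.####] H move#2: H03:-1/.####/.####*
[.####/.####] V move#3: V00:+1/#####/#####*
[#####/#####] end (terminal -1, H#4); searched .#.../.#.## to 11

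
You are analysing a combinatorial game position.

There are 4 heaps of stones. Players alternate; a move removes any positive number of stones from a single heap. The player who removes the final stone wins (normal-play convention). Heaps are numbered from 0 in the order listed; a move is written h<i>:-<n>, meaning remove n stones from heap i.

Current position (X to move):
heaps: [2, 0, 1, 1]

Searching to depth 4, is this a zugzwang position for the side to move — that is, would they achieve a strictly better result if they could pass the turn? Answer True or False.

[(2,0,1,1)] X move#1: h0:-1:-1/(1,0,1,1), h0:-2:+1/(0,0,1,1)*, h2:-1:-1/(2,0,0,1), h3:-1:-1/(2,0,1,0)
[(0,0,1,1)] O move#2: h2:-1:-1/(0,0,0,1)*, h3:-1:-1/(0,0,1,0)
[(0,0,0,1)] X move#3: h3:-1:+1/(0,0,0,0)*
[(0,0,0,0)] end (terminal -1, O#4); searched (2,0,1,1) to 4
pass branch (O moves first from the same position):
  | [(2,0,1,1)] O move#1: h0:-1:-1/(1,0,1,1), h0:-2:+1/(0,0,1,1)*, h2:-1:-1/(2,0,0,1), h3:-1:-1/(2,0,1,0)
  | [(0,0,1,1)] X move#2: h2:-1:-1/(0,0,0,1)*, h3:-1:-1/(0,0,1,0)
  | [(0,0,0,1)] O move#3: h3:-1:+1/(0,0,0,0)*
  | [(0,0,0,0)] end (terminal -1, X#4); searched (2,0,1,1) to 4
X moving scores +1; X passing scores -1

zugzwang((2,0,1,1), X) = False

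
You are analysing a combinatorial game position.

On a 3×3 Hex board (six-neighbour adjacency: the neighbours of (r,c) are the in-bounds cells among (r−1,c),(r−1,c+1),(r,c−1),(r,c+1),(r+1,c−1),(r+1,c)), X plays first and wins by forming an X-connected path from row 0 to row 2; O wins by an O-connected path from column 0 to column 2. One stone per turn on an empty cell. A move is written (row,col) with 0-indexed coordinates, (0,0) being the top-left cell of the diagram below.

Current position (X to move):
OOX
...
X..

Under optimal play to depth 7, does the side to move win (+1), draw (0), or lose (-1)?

[OOX/.../X..] X move#1: (1,0):+1/OOX/X../X..*, (1,1):+1/OOX/.X./X.., (1,2):+1/OOX/..X/X.., (2,1):+1/OOX/.../XX., (2,2):+1/OOX/.../X.X
[OOX/X../X..] O move#2: (1,1):-1/OOX/XO./X..*, (1,2):-1/OOX/X.O/X.., (2,1):-1/OOX/X../XO., (2,2):-1/OOX/X../X.O
[OOX/XO./X..] X move#3: (1,2):+1/OOX/XOX/X..*, (2,1):-1/OOX/XO./XX., (2,2):-1/OOX/XO./X.X
[OOX/XOX/X..] O move#4: (2,1):-1/OOX/XOX/XO.*, (2,2):-1/OOX/XOX/X.O
[OOX/XOX/XO.] X move#5: (2,2):+1/OOX/XOX/XOX*
[OOX/XOX/XOX] end (terminal -1, O#6); searched OOX/.../X.. to 7

value(OOX/.../X.., X) = +1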